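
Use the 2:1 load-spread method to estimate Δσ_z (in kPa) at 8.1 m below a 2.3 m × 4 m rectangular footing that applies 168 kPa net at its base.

Δσ_z ≈ 12.3 kPa

By the 2:1 method the load spreads at 1 horizontal : 2 vertical, so at depth z the loaded area has grown by z in each plan dimension:
Δσ = qBL/((B+z)(L+z)) = 168×2.3×4/((2.3+8.1)(4+8.1)) = 12.282 kPa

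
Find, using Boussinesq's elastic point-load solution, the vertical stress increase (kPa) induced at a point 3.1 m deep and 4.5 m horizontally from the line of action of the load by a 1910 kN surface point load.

Boussinesq vertical stress below a point load on an elastic half-space:
Δσ_z = 3P/(2πz²) · [1 + (r/z)²]^(−5/2)
r/z = 4.5/3.1 = 1.4516; [1+(r/z)²]^(−5/2) = 0.05876.
Δσ_z = 3×1910/(2π×3.1²) × 0.05876 = 94.897 × 0.05876 = 5.576 kPa

Δσ_z ≈ 5.58 kPa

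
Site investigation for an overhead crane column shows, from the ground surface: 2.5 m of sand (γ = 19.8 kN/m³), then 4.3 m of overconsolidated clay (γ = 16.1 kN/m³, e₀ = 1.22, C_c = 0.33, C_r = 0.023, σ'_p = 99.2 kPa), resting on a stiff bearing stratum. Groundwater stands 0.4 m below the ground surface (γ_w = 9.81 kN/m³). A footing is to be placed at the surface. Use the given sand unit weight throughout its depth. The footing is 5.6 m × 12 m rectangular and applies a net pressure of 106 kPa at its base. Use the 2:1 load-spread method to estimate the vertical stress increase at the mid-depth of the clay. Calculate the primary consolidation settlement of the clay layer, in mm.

S_c ≈ 13.3 mm

Mid-depth of clay below the ground surface: z = 2.5 + 4.3/2 = 4.65 m.
Total vertical stress at mid-clay: σ_v = 19.8×2.5 + 16.1×2.15 = 84.115 kPa.
Pore pressure: u = 9.81×(4.65 − 0.4) = 41.693 kPa.
Initial effective stress: σ'_0 = σ_v − u = 84.115 − 41.693 = 42.422 kPa.
Stress increase at mid-clay by the 2:1 spreading method:
Δσ = qBL/((B+z)(L+z)) = 106×5.6×12/((5.6+4.65)(12+4.65)) = 41.739 kPa
Final effective stress: σ'_f = 42.422 + 41.739 = 84.161 kPa.
σ'_f = 84.161 ≤ σ'_p = 99.2 kPa, so the clay remains overconsolidated and only the recompression index applies:
S_c = C_r·H/(1+e₀)·log₁₀(σ'_f/σ'_0) = 0.023×4.3/2.22×log₁₀(84.161/42.422)
    = 0.044549 × 0.29752 = 0.01325 m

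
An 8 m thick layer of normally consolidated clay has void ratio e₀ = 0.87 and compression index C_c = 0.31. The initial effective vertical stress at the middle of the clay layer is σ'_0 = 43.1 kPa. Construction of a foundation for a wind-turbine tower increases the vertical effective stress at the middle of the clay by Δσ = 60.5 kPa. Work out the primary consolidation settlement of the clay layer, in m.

S_c ≈ 0.505 m

Final effective stress: σ'_f = σ'_0 + Δσ = 43.1 + 60.5 = 103.6 kPa.
Normally consolidated clay, so the full stress increment lies on the virgin compression line:
S_c = C_c·H/(1+e₀)·log₁₀(σ'_f/σ'_0) = 0.31×8/(1+0.87)×log₁₀(103.6/43.1)
    = 1.3262 × 0.38088 = 0.5051 m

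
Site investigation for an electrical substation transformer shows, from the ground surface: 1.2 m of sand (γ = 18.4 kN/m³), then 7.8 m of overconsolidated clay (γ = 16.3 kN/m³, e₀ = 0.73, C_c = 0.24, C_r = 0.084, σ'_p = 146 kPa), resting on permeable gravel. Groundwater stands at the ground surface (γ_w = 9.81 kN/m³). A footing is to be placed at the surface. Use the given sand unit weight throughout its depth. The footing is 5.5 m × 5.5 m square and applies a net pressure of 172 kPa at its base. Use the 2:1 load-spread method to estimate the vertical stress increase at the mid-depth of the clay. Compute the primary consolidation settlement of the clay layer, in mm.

S_c ≈ 137 mm

Mid-depth of clay below the ground surface: z = 1.2 + 7.8/2 = 5.1 m.
Total vertical stress at mid-clay: σ_v = 18.4×1.2 + 16.3×3.9 = 85.65 kPa.
Pore pressure: u = 9.81×(5.1 − 0) = 50.031 kPa.
Initial effective stress: σ'_0 = σ_v − u = 85.65 − 50.031 = 35.619 kPa.
Stress increase at mid-clay by the 2:1 spreading method:
Δσ = qBL/((B+z)(L+z)) = 172×5.5×5.5/((5.5+5.1)(5.5+5.1)) = 46.307 kPa
Final effective stress: σ'_f = 35.619 + 46.307 = 81.926 kPa.
σ'_f = 81.926 ≤ σ'_p = 146 kPa, so the clay remains overconsolidated and only the recompression index applies:
S_c = C_r·H/(1+e₀)·log₁₀(σ'_f/σ'_0) = 0.084×7.8/1.73×log₁₀(81.926/35.619)
    = 0.37873 × 0.36174 = 0.137 m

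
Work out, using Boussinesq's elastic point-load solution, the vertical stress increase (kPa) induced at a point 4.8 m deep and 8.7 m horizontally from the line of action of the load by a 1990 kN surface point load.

Boussinesq vertical stress below a point load on an elastic half-space:
Δσ_z = 3P/(2πz²) · [1 + (r/z)²]^(−5/2)
r/z = 8.7/4.8 = 1.8125; [1+(r/z)²]^(−5/2) = 0.026308.
Δσ_z = 3×1990/(2π×4.8²) × 0.026308 = 41.239 × 0.026308 = 1.085 kPa

Δσ_z ≈ 1.08 kPa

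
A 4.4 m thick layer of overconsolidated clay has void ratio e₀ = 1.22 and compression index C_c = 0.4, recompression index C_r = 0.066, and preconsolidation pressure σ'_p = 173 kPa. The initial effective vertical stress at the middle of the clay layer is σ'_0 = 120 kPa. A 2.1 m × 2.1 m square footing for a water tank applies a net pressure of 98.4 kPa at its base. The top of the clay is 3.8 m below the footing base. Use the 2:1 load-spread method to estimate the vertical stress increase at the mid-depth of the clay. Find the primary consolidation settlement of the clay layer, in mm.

Mid-depth of clay below the footing base: z = 3.8 + 4.4/2 = 6 m.
Stress increase at mid-clay by the 2:1 spreading method:
Δσ = qBL/((B+z)(L+z)) = 98.4×2.1×2.1/((2.1+6)(2.1+6)) = 6.614 kPa
Final effective stress: σ'_f = 120 + 6.614 = 126.61 kPa.
σ'_f = 126.61 ≤ σ'_p = 173 kPa, so the clay remains overconsolidated and only the recompression index applies:
S_c = C_r·H/(1+e₀)·log₁₀(σ'_f/σ'_0) = 0.066×4.4/2.22×log₁₀(126.61/120)
    = 0.13081 × 0.023287 = 0.003046 m

S_c ≈ 3.05 mm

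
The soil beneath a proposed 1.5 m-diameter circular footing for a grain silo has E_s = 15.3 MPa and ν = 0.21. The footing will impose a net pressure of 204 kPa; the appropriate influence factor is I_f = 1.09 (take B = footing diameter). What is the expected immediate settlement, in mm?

Immediate (elastic) settlement: S_e = q·B·(1−ν²)/E_s · I_f.
E_s = 15.3 MPa = 15300 kPa.
S_e = 204 × 1.5 × (1 − 0.21²) / 15300 × 1.09
    = 204 × 1.5 × 0.9559 / 15300 × 1.09
    = 0.02084 m = 20.84 mm

S_e ≈ 20.8 mm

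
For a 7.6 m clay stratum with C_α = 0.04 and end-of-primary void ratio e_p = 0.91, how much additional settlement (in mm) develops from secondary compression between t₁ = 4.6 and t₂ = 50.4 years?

S_s ≈ 165 mm

Secondary compression: S_s = C_α·H/(1+e_p)·log₁₀(t₂/t₁)
S_s = 0.04×7.6/(1+0.91)×log₁₀(50.4/4.6)
    = 0.1592 × 1.04 = 0.1655 m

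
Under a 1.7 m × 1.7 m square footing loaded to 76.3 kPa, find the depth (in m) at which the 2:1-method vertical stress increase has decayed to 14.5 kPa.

2:1 spreading — at depth z the loaded area has grown by z in each plan dimension:
qB²/(B+z)² = Δσ_z ⇒ z = B(√(q/Δσ_z) − 1) = 1.7×(√(76.3/14.5) − 1) = 2.2 m

z ≈ 2.2 m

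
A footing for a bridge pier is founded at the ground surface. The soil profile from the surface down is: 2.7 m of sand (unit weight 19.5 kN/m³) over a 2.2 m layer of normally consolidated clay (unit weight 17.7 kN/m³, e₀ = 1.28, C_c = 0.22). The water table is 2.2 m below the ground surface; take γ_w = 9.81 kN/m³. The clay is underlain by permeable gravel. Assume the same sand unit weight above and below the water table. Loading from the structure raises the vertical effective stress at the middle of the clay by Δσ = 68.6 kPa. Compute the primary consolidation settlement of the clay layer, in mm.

Mid-depth of clay below the ground surface: z = 2.7 + 2.2/2 = 3.8 m.
Total vertical stress at mid-clay: σ_v = 19.5×2.7 + 17.7×1.1 = 72.12 kPa.
Pore pressure: u = 9.81×(3.8 − 2.2) = 15.696 kPa.
Initial effective stress: σ'_0 = σ_v − u = 72.12 − 15.696 = 56.424 kPa.
Final effective stress: σ'_f = σ'_0 + Δσ = 56.424 + 68.6 = 125.02 kPa.
Normally consolidated clay, so the full stress increment lies on the virgin compression line:
S_c = C_c·H/(1+e₀)·log₁₀(σ'_f/σ'_0) = 0.22×2.2/(1+1.28)×log₁₀(125.02/56.424)
    = 0.21228 × 0.34552 = 0.07335 m

S_c ≈ 73.3 mm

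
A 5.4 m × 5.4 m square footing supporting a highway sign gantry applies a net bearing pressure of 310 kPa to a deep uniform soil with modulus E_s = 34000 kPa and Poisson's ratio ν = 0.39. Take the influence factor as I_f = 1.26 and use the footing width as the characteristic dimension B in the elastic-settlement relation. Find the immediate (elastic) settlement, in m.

S_e ≈ 0.0526 m

Immediate (elastic) settlement: S_e = q·B·(1−ν²)/E_s · I_f.
S_e = 310 × 5.4 × (1 − 0.39²) / 34000 × 1.26
    = 310 × 5.4 × 0.8479 / 34000 × 1.26
    = 0.0526 m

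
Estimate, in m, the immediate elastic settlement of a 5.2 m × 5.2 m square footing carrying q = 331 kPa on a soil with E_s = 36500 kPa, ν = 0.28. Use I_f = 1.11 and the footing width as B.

Immediate (elastic) settlement: S_e = q·B·(1−ν²)/E_s · I_f.
S_e = 331 × 5.2 × (1 − 0.28²) / 36500 × 1.11
    = 331 × 5.2 × 0.9216 / 36500 × 1.11
    = 0.04824 m

S_e ≈ 0.0482 m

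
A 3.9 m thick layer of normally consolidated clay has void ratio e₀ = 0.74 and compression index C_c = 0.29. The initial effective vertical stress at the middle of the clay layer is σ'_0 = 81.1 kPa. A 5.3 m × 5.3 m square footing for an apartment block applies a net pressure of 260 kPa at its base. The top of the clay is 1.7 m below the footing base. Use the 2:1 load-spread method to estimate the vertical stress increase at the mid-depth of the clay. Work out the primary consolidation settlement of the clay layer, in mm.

Mid-depth of clay below the footing base: z = 1.7 + 3.9/2 = 3.65 m.
Stress increase at mid-clay by the 2:1 spreading method:
Δσ = qBL/((B+z)(L+z)) = 260×5.3×5.3/((5.3+3.65)(5.3+3.65)) = 91.176 kPa
Final effective stress: σ'_f = σ'_0 + Δσ = 81.1 + 91.176 = 172.28 kPa.
Normally consolidated clay, so the full stress increment lies on the virgin compression line:
S_c = C_c·H/(1+e₀)·log₁₀(σ'_f/σ'_0) = 0.29×3.9/(1+0.74)×log₁₀(172.28/81.1)
    = 0.65 × 0.32721 = 0.2127 m

S_c ≈ 213 mm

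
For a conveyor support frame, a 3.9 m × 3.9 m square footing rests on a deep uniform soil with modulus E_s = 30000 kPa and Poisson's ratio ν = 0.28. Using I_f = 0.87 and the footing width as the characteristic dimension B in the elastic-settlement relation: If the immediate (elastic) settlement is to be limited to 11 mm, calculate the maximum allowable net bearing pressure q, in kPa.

S_e = q·B·(1−ν²)/E_s · I_f  ⇒  q = S_e·E_s / (B·(1−ν²)·I_f).
q = 0.011 × 30000 / (3.9 × 0.9216 × 0.87) = 105.5 kPa

q ≈ 106 kPa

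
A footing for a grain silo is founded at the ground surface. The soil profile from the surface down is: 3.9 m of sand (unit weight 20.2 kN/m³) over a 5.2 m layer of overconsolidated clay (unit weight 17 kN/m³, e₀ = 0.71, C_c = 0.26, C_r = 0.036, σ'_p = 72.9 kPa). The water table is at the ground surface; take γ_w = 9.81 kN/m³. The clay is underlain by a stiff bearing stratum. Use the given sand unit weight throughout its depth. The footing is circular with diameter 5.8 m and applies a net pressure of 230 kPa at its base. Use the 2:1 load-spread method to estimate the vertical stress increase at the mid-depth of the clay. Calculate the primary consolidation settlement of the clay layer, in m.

S_c ≈ 0.152 m

Mid-depth of clay below the ground surface: z = 3.9 + 5.2/2 = 6.5 m.
Total vertical stress at mid-clay: σ_v = 20.2×3.9 + 17×2.6 = 122.98 kPa.
Pore pressure: u = 9.81×(6.5 − 0) = 63.765 kPa.
Initial effective stress: σ'_0 = σ_v − u = 122.98 − 63.765 = 59.215 kPa.
Stress increase at mid-clay by the 2:1 spreading method:
Δσ ≈ qD²/(D+z)² = 230×5.8²/(5.8+6.5)² = 51.142 kPa
Final effective stress: σ'_f = 59.215 + 51.142 = 110.36 kPa.
σ'_f = 110.36 > σ'_p = 72.9 kPa, so the stress path crosses the preconsolidation pressure — recompression up to σ'_p, then virgin compression beyond:
S_c = H/(1+e₀)·[C_r·log₁₀(σ'_p/σ'_0) + C_c·log₁₀(σ'_f/σ'_p)]
    = 5.2/1.71 × [0.036×log₁₀(72.9/59.215) + 0.26×log₁₀(110.36/72.9)]
    = 3.0409 × [0.0032506 + 0.046822] = 0.1523 m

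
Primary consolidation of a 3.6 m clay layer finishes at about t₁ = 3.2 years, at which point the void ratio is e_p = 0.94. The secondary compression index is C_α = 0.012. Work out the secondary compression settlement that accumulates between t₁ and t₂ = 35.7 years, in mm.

S_s ≈ 23.3 mm

Secondary compression: S_s = C_α·H/(1+e_p)·log₁₀(t₂/t₁)
S_s = 0.012×3.6/(1+0.94)×log₁₀(35.7/3.2)
    = 0.02227 × 1.048 = 0.02333 m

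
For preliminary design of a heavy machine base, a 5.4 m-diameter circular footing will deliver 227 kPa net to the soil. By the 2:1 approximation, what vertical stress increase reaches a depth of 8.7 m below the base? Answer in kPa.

By the 2:1 method the load spreads at 1 horizontal : 2 vertical, so at depth z the loaded area has grown by z in each plan dimension:
Δσ ≈ qD²/(D+z)² = 227×5.4²/(5.4+8.7)² = 33.295 kPa

Δσ_z ≈ 33.3 kPa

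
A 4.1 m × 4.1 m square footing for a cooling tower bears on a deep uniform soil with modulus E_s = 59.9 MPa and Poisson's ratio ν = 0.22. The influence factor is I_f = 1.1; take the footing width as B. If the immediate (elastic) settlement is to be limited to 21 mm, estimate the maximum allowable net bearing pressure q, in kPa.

E_s = 59.9 MPa = 59900 kPa.
S_e = q·B·(1−ν²)/E_s · I_f  ⇒  q = S_e·E_s / (B·(1−ν²)·I_f).
q = 0.021 × 59900 / (4.1 × 0.9516 × 1.1) = 293.1 kPa

q ≈ 293 kPa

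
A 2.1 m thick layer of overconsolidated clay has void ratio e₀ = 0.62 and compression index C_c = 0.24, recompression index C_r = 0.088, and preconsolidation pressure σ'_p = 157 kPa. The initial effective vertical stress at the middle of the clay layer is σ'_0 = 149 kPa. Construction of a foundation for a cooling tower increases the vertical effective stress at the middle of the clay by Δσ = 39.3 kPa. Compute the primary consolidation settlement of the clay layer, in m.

S_c ≈ 0.0272 m

Final effective stress: σ'_f = 149 + 39.3 = 188.3 kPa.
σ'_f = 188.3 > σ'_p = 157 kPa, so the stress path crosses the preconsolidation pressure — recompression up to σ'_p, then virgin compression beyond:
S_c = H/(1+e₀)·[C_r·log₁₀(σ'_p/σ'_0) + C_c·log₁₀(σ'_f/σ'_p)]
    = 2.1/1.62 × [0.088×log₁₀(157/149) + 0.24×log₁₀(188.3/157)]
    = 1.2963 × [0.0019988 + 0.018948] = 0.02715 m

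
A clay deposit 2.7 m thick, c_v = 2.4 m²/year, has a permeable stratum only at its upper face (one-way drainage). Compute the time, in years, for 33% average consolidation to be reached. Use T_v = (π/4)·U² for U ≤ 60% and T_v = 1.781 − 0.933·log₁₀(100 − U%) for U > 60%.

t ≈ 0.26 years

Drainage path length: H_d = H = 2.7 m (single drainage).
U ≤ 60%: T_v = (π/4)·U² = (π/4)×0.33² = 0.08553.
t = T_v·H_d²/c_v = 0.08553×2.7²/2.4 = 0.2598 years.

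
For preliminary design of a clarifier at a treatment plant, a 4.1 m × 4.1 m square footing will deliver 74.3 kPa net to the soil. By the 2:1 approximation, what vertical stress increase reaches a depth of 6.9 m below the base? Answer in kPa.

By the 2:1 method the load spreads at 1 horizontal : 2 vertical, so at depth z the loaded area has grown by z in each plan dimension:
Δσ = qBL/((B+z)(L+z)) = 74.3×4.1×4.1/((4.1+6.9)(4.1+6.9)) = 10.322 kPa

Δσ_z ≈ 10.3 kPa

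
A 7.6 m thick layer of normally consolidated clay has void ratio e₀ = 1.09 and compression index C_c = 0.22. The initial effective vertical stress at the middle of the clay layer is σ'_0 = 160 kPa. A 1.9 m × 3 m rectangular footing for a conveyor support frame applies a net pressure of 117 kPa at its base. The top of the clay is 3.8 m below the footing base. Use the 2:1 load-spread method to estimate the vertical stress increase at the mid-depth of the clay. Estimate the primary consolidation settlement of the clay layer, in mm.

Mid-depth of clay below the footing base: z = 3.8 + 7.6/2 = 7.6 m.
Stress increase at mid-clay by the 2:1 spreading method:
Δσ = qBL/((B+z)(L+z)) = 117×1.9×3/((1.9+7.6)(3+7.6)) = 6.6226 kPa
Final effective stress: σ'_f = σ'_0 + Δσ = 160 + 6.6226 = 166.62 kPa.
Normally consolidated clay, so the full stress increment lies on the virgin compression line:
S_c = C_c·H/(1+e₀)·log₁₀(σ'_f/σ'_0) = 0.22×7.6/(1+1.09)×log₁₀(166.62/160)
    = 0.8 × 0.017607 = 0.01409 m

S_c ≈ 14.1 mm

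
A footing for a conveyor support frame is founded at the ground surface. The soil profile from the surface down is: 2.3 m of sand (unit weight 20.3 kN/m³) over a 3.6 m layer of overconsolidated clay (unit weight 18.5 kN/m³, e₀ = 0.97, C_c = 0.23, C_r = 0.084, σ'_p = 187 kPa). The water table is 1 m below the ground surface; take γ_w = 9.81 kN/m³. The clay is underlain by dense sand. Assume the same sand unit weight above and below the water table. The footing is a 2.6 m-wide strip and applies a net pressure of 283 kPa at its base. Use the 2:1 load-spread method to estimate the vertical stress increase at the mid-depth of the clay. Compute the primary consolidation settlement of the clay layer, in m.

Mid-depth of clay below the ground surface: z = 2.3 + 3.6/2 = 4.1 m.
Total vertical stress at mid-clay: σ_v = 20.3×2.3 + 18.5×1.8 = 79.99 kPa.
Pore pressure: u = 9.81×(4.1 − 1) = 30.411 kPa.
Initial effective stress: σ'_0 = σ_v − u = 79.99 − 30.411 = 49.579 kPa.
Stress increase at mid-clay by the 2:1 spreading method:
Δσ = qB/(B+z) = 283×2.6/(2.6+4.1) = 109.82 kPa
Final effective stress: σ'_f = 49.579 + 109.82 = 159.4 kPa.
σ'_f = 159.4 ≤ σ'_p = 187 kPa, so the clay remains overconsolidated and only the recompression index applies:
S_c = C_r·H/(1+e₀)·log₁₀(σ'_f/σ'_0) = 0.084×3.6/1.97×log₁₀(159.4/49.579)
    = 0.1535 × 0.50719 = 0.07785 m

S_c ≈ 0.0779 m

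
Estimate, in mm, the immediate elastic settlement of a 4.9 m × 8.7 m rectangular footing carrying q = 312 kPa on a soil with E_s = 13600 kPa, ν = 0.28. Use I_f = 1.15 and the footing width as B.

S_e ≈ 119 mm

Immediate (elastic) settlement: S_e = q·B·(1−ν²)/E_s · I_f.
S_e = 312 × 4.9 × (1 − 0.28²) / 13600 × 1.15
    = 312 × 4.9 × 0.9216 / 13600 × 1.15
    = 0.1191 m = 119.1 mm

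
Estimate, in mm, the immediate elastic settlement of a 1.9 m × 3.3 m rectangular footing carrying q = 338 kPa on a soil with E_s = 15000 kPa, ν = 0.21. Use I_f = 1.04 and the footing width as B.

Immediate (elastic) settlement: S_e = q·B·(1−ν²)/E_s · I_f.
S_e = 338 × 1.9 × (1 − 0.21²) / 15000 × 1.04
    = 338 × 1.9 × 0.9559 / 15000 × 1.04
    = 0.04256 m = 42.56 mm

S_e ≈ 42.6 mm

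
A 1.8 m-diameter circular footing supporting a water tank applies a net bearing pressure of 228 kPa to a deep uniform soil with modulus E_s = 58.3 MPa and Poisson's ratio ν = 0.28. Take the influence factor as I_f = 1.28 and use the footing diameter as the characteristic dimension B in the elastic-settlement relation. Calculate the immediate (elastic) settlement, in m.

Immediate (elastic) settlement: S_e = q·B·(1−ν²)/E_s · I_f.
E_s = 58.3 MPa = 58300 kPa.
S_e = 228 × 1.8 × (1 − 0.28²) / 58300 × 1.28
    = 228 × 1.8 × 0.9216 / 58300 × 1.28
    = 0.008304 m

S_e ≈ 0.0083 m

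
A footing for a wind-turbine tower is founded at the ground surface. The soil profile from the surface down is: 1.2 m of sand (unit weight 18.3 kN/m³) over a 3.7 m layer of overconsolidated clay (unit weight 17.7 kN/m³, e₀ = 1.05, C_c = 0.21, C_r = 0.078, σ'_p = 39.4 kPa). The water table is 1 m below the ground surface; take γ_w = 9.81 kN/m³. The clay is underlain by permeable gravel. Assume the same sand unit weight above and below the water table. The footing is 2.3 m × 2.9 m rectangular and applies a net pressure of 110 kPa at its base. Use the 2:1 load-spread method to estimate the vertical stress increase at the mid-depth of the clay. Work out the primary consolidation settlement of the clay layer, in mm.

S_c ≈ 70.6 mm

Mid-depth of clay below the ground surface: z = 1.2 + 3.7/2 = 3.05 m.
Total vertical stress at mid-clay: σ_v = 18.3×1.2 + 17.7×1.85 = 54.705 kPa.
Pore pressure: u = 9.81×(3.05 − 1) = 20.11 kPa.
Initial effective stress: σ'_0 = σ_v − u = 54.705 − 20.11 = 34.595 kPa.
Stress increase at mid-clay by the 2:1 spreading method:
Δσ = qBL/((B+z)(L+z)) = 110×2.3×2.9/((2.3+3.05)(2.9+3.05)) = 23.049 kPa
Final effective stress: σ'_f = 34.595 + 23.049 = 57.644 kPa.
σ'_f = 57.644 > σ'_p = 39.4 kPa, so the stress path crosses the preconsolidation pressure — recompression up to σ'_p, then virgin compression beyond:
S_c = H/(1+e₀)·[C_r·log₁₀(σ'_p/σ'_0) + C_c·log₁₀(σ'_f/σ'_p)]
    = 3.7/2.05 × [0.078×log₁₀(39.4/34.595) + 0.21×log₁₀(57.644/39.4)]
    = 1.8049 × [0.0044057 + 0.034704] = 0.07059 m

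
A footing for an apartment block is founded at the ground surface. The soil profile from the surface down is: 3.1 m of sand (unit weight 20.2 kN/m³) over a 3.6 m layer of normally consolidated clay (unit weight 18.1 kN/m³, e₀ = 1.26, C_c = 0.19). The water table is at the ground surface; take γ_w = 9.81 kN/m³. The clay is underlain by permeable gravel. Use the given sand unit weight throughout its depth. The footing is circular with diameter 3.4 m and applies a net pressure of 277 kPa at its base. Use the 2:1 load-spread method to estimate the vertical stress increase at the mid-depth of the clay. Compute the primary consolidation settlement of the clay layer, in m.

Mid-depth of clay below the ground surface: z = 3.1 + 3.6/2 = 4.9 m.
Total vertical stress at mid-clay: σ_v = 20.2×3.1 + 18.1×1.8 = 95.2 kPa.
Pore pressure: u = 9.81×(4.9 − 0) = 48.069 kPa.
Initial effective stress: σ'_0 = σ_v − u = 95.2 − 48.069 = 47.131 kPa.
Stress increase at mid-clay by the 2:1 spreading method:
Δσ ≈ qD²/(D+z)² = 277×3.4²/(3.4+4.9)² = 46.482 kPa
Final effective stress: σ'_f = σ'_0 + Δσ = 47.131 + 46.482 = 93.613 kPa.
Normally consolidated clay, so the full stress increment lies on the virgin compression line:
S_c = C_c·H/(1+e₀)·log₁₀(σ'_f/σ'_0) = 0.19×3.6/(1+1.26)×log₁₀(93.613/47.131)
    = 0.30265 × 0.29803 = 0.0902 m

S_c ≈ 0.0902 m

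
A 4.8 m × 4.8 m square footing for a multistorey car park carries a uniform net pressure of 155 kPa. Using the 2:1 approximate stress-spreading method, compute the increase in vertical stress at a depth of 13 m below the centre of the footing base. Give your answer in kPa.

Δσ_z ≈ 11.3 kPa

By the 2:1 method the load spreads at 1 horizontal : 2 vertical, so at depth z the loaded area has grown by z in each plan dimension:
Δσ = qBL/((B+z)(L+z)) = 155×4.8×4.8/((4.8+13)(4.8+13)) = 11.271 kPa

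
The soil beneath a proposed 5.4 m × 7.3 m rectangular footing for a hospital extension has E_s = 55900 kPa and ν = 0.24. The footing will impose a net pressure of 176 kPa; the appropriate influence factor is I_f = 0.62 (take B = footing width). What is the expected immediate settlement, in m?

S_e ≈ 0.00993 m

Immediate (elastic) settlement: S_e = q·B·(1−ν²)/E_s · I_f.
S_e = 176 × 5.4 × (1 − 0.24²) / 55900 × 0.62
    = 176 × 5.4 × 0.9424 / 55900 × 0.62
    = 0.009934 m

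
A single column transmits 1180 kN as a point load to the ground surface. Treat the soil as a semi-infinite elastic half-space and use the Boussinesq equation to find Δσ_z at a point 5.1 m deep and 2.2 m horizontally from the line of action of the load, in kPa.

Δσ_z ≈ 14.1 kPa

Boussinesq vertical stress below a point load on an elastic half-space:
Δσ_z = 3P/(2πz²) · [1 + (r/z)²]^(−5/2)
r/z = 2.2/5.1 = 0.43137; [1+(r/z)²]^(−5/2) = 0.6527.
Δσ_z = 3×1180/(2π×5.1²) × 0.6527 = 21.661 × 0.6527 = 14.14 kPa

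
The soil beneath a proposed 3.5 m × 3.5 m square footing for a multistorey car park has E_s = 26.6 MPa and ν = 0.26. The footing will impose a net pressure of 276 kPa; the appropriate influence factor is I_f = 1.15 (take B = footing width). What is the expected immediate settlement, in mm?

S_e ≈ 38.9 mm

Immediate (elastic) settlement: S_e = q·B·(1−ν²)/E_s · I_f.
E_s = 26.6 MPa = 26600 kPa.
S_e = 276 × 3.5 × (1 − 0.26²) / 26600 × 1.15
    = 276 × 3.5 × 0.9324 / 26600 × 1.15
    = 0.03894 m = 38.94 mm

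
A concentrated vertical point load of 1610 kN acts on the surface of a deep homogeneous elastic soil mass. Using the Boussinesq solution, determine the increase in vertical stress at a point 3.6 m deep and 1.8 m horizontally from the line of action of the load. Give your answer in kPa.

Δσ_z ≈ 34 kPa

Boussinesq vertical stress below a point load on an elastic half-space:
Δσ_z = 3P/(2πz²) · [1 + (r/z)²]^(−5/2)
r/z = 1.8/3.6 = 0.5; [1+(r/z)²]^(−5/2) = 0.57243.
Δσ_z = 3×1610/(2π×3.6²) × 0.57243 = 59.315 × 0.57243 = 33.95 kPa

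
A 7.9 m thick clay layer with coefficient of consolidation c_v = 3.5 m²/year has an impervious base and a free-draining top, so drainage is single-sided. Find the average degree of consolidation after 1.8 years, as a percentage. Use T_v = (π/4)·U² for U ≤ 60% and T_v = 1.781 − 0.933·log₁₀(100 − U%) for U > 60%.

Drainage path length: H_d = H = 7.9 m (single drainage).
T_v = c_v·t/H_d² = 3.5×1.8/7.9² = 0.10095.
T_v = 0.10095 corresponds to the U ≤ 60% branch:
U = √(4T_v/π) = 0.3585

U ≈ 35.9 %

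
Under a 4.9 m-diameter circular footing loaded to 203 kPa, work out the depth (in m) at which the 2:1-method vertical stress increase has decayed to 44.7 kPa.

z ≈ 5.54 m

2:1 spreading — at depth z the loaded area has grown by z in each plan dimension:
qD²/(D+z)² = Δσ_z ⇒ z = D(√(q/Δσ_z) − 1) = 4.9×(√(203/44.7) − 1) = 5.542 m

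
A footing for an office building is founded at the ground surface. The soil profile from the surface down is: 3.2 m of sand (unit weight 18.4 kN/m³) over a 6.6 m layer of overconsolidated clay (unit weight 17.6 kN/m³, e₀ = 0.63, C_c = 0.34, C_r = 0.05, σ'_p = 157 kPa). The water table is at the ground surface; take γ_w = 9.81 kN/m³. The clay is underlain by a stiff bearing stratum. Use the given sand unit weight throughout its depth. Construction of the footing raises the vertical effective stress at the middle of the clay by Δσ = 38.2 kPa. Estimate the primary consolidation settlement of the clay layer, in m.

Mid-depth of clay below the ground surface: z = 3.2 + 6.6/2 = 6.5 m.
Total vertical stress at mid-clay: σ_v = 18.4×3.2 + 17.6×3.3 = 116.96 kPa.
Pore pressure: u = 9.81×(6.5 − 0) = 63.765 kPa.
Initial effective stress: σ'_0 = σ_v − u = 116.96 − 63.765 = 53.195 kPa.
Final effective stress: σ'_f = 53.195 + 38.2 = 91.395 kPa.
σ'_f = 91.395 ≤ σ'_p = 157 kPa, so the clay remains overconsolidated and only the recompression index applies:
S_c = C_r·H/(1+e₀)·log₁₀(σ'_f/σ'_0) = 0.05×6.6/1.63×log₁₀(91.395/53.195)
    = 0.20246 × 0.23505 = 0.04759 m

S_c ≈ 0.0476 m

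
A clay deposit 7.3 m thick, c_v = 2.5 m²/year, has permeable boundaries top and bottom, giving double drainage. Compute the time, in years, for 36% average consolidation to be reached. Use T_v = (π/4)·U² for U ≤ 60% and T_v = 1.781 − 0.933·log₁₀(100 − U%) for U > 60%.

Drainage path length: H_d = H/2 = 3.65 m (double drainage).
U ≤ 60%: T_v = (π/4)·U² = (π/4)×0.36² = 0.10179.
t = T_v·H_d²/c_v = 0.10179×3.65²/2.5 = 0.5424 years.

t ≈ 0.542 years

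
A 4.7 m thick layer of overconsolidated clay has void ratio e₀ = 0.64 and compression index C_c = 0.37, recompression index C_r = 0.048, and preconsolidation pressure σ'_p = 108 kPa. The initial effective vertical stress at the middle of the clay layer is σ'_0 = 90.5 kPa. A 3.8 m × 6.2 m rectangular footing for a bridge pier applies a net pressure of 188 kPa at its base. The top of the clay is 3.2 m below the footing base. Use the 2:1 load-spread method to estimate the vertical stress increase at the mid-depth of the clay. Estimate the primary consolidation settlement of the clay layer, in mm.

S_c ≈ 98.8 mm

Mid-depth of clay below the footing base: z = 3.2 + 4.7/2 = 5.55 m.
Stress increase at mid-clay by the 2:1 spreading method:
Δσ = qBL/((B+z)(L+z)) = 188×3.8×6.2/((3.8+5.55)(6.2+5.55)) = 40.317 kPa
Final effective stress: σ'_f = 90.5 + 40.317 = 130.82 kPa.
σ'_f = 130.82 > σ'_p = 108 kPa, so the stress path crosses the preconsolidation pressure — recompression up to σ'_p, then virgin compression beyond:
S_c = H/(1+e₀)·[C_r·log₁₀(σ'_p/σ'_0) + C_c·log₁₀(σ'_f/σ'_p)]
    = 4.7/1.64 × [0.048×log₁₀(108/90.5) + 0.37×log₁₀(130.82/108)]
    = 2.8659 × [0.0036852 + 0.030803] = 0.09884 m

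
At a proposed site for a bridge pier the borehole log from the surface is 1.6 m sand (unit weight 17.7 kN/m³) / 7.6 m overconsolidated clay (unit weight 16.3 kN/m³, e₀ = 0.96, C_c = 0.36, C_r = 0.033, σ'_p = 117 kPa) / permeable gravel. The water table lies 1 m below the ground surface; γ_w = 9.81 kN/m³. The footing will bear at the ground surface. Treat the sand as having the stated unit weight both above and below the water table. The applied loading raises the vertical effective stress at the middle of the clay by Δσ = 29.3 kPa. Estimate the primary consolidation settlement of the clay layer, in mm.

Mid-depth of clay below the ground surface: z = 1.6 + 7.6/2 = 5.4 m.
Total vertical stress at mid-clay: σ_v = 17.7×1.6 + 16.3×3.8 = 90.26 kPa.
Pore pressure: u = 9.81×(5.4 − 1) = 43.164 kPa.
Initial effective stress: σ'_0 = σ_v − u = 90.26 − 43.164 = 47.096 kPa.
Final effective stress: σ'_f = 47.096 + 29.3 = 76.396 kPa.
σ'_f = 76.396 ≤ σ'_p = 117 kPa, so the clay remains overconsolidated and only the recompression index applies:
S_c = C_r·H/(1+e₀)·log₁₀(σ'_f/σ'_0) = 0.033×7.6/1.96×log₁₀(76.396/47.096)
    = 0.12796 × 0.21009 = 0.02688 m

S_c ≈ 26.9 mm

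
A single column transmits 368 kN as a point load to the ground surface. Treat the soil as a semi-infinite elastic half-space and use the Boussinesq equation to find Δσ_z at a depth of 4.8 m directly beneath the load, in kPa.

Boussinesq vertical stress below a point load on an elastic half-space:
Δσ_z = 3P/(2πz²) · [1 + (r/z)²]^(−5/2)
r/z = 0/4.8 = 0; [1+(r/z)²]^(−5/2) = 1.
Δσ_z = 3×368/(2π×4.8²) × 1 = 7.6262 × 1 = 7.626 kPa

Δσ_z ≈ 7.63 kPa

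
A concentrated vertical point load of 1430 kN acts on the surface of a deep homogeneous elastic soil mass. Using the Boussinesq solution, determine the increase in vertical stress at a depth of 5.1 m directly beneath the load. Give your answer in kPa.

Δσ_z ≈ 26.2 kPa

Boussinesq vertical stress below a point load on an elastic half-space:
Δσ_z = 3P/(2πz²) · [1 + (r/z)²]^(−5/2)
r/z = 0/5.1 = 0; [1+(r/z)²]^(−5/2) = 1.
Δσ_z = 3×1430/(2π×5.1²) × 1 = 26.25 × 1 = 26.25 kPa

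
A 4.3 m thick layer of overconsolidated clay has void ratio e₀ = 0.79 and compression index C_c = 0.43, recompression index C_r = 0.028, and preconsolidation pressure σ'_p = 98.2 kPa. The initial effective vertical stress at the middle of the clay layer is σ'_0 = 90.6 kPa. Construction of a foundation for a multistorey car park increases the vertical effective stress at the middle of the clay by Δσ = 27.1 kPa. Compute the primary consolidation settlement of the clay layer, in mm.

S_c ≈ 83.6 mm

Final effective stress: σ'_f = 90.6 + 27.1 = 117.7 kPa.
σ'_f = 117.7 > σ'_p = 98.2 kPa, so the stress path crosses the preconsolidation pressure — recompression up to σ'_p, then virgin compression beyond:
S_c = H/(1+e₀)·[C_r·log₁₀(σ'_p/σ'_0) + C_c·log₁₀(σ'_f/σ'_p)]
    = 4.3/1.79 × [0.028×log₁₀(98.2/90.6) + 0.43×log₁₀(117.7/98.2)]
    = 2.4022 × [0.00097953 + 0.033826] = 0.08361 m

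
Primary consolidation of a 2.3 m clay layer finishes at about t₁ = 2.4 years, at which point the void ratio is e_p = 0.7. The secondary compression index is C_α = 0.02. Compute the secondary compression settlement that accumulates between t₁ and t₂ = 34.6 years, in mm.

Secondary compression: S_s = C_α·H/(1+e_p)·log₁₀(t₂/t₁)
S_s = 0.02×2.3/(1+0.7)×log₁₀(34.6/2.4)
    = 0.02706 × 1.159 = 0.03136 m

S_s ≈ 31.4 mm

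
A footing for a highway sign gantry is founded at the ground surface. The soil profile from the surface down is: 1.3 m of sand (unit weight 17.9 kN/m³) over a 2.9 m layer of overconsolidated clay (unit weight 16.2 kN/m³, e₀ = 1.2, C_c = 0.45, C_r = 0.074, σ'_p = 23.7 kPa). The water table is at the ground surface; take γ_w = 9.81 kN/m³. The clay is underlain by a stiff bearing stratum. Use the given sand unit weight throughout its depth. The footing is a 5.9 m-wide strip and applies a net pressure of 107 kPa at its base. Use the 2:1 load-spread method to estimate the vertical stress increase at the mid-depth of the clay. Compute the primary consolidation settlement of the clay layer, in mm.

S_c ≈ 359 mm

Mid-depth of clay below the ground surface: z = 1.3 + 2.9/2 = 2.75 m.
Total vertical stress at mid-clay: σ_v = 17.9×1.3 + 16.2×1.45 = 46.76 kPa.
Pore pressure: u = 9.81×(2.75 − 0) = 26.978 kPa.
Initial effective stress: σ'_0 = σ_v − u = 46.76 − 26.978 = 19.782 kPa.
Stress increase at mid-clay by the 2:1 spreading method:
Δσ = qB/(B+z) = 107×5.9/(5.9+2.75) = 72.983 kPa
Final effective stress: σ'_f = 19.782 + 72.983 = 92.765 kPa.
σ'_f = 92.765 > σ'_p = 23.7 kPa, so the stress path crosses the preconsolidation pressure — recompression up to σ'_p, then virgin compression beyond:
S_c = H/(1+e₀)·[C_r·log₁₀(σ'_p/σ'_0) + C_c·log₁₀(σ'_f/σ'_p)]
    = 2.9/2.2 × [0.074×log₁₀(23.7/19.782) + 0.45×log₁₀(92.765/23.7)]
    = 1.3182 × [0.0058074 + 0.26669] = 0.3592 m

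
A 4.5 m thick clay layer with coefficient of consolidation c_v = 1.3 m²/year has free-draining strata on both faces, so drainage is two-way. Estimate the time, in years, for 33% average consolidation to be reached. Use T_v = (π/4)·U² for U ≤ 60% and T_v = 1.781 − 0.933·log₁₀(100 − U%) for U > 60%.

t ≈ 0.333 years

Drainage path length: H_d = H/2 = 2.25 m (double drainage).
U ≤ 60%: T_v = (π/4)·U² = (π/4)×0.33² = 0.08553.
t = T_v·H_d²/c_v = 0.08553×2.25²/1.3 = 0.3331 years.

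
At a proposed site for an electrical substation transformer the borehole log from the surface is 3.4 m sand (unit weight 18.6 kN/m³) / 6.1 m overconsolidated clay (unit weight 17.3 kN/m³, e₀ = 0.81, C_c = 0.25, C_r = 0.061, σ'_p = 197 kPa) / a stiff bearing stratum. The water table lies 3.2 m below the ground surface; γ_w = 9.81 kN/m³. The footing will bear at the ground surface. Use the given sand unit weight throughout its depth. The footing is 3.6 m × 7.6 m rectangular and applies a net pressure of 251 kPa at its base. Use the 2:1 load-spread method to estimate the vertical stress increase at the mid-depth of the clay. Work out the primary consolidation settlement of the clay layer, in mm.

S_c ≈ 40.7 mm

Mid-depth of clay below the ground surface: z = 3.4 + 6.1/2 = 6.45 m.
Total vertical stress at mid-clay: σ_v = 18.6×3.4 + 17.3×3.05 = 116 kPa.
Pore pressure: u = 9.81×(6.45 − 3.2) = 31.883 kPa.
Initial effective stress: σ'_0 = σ_v − u = 116 − 31.883 = 84.117 kPa.
Stress increase at mid-clay by the 2:1 spreading method:
Δσ = qBL/((B+z)(L+z)) = 251×3.6×7.6/((3.6+6.45)(7.6+6.45)) = 48.635 kPa
Final effective stress: σ'_f = 84.117 + 48.635 = 132.75 kPa.
σ'_f = 132.75 ≤ σ'_p = 197 kPa, so the clay remains overconsolidated and only the recompression index applies:
S_c = C_r·H/(1+e₀)·log₁₀(σ'_f/σ'_0) = 0.061×6.1/1.81×log₁₀(132.75/84.117)
    = 0.20558 × 0.19815 = 0.04074 m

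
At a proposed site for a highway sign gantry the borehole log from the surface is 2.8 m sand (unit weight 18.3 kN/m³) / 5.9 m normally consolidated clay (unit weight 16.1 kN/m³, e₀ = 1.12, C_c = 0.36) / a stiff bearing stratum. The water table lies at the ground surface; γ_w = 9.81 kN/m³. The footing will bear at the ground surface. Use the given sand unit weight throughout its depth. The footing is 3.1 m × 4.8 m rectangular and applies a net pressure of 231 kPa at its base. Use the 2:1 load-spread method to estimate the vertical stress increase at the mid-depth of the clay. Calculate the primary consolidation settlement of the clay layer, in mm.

Mid-depth of clay below the ground surface: z = 2.8 + 5.9/2 = 5.75 m.
Total vertical stress at mid-clay: σ_v = 18.3×2.8 + 16.1×2.95 = 98.735 kPa.
Pore pressure: u = 9.81×(5.75 − 0) = 56.408 kPa.
Initial effective stress: σ'_0 = σ_v − u = 98.735 − 56.408 = 42.327 kPa.
Stress increase at mid-clay by the 2:1 spreading method:
Δσ = qBL/((B+z)(L+z)) = 231×3.1×4.8/((3.1+5.75)(4.8+5.75)) = 36.815 kPa
Final effective stress: σ'_f = σ'_0 + Δσ = 42.327 + 36.815 = 79.142 kPa.
Normally consolidated clay, so the full stress increment lies on the virgin compression line:
S_c = C_c·H/(1+e₀)·log₁₀(σ'_f/σ'_0) = 0.36×5.9/(1+1.12)×log₁₀(79.142/42.327)
    = 1.0019 × 0.27179 = 0.2723 m

S_c ≈ 272 mm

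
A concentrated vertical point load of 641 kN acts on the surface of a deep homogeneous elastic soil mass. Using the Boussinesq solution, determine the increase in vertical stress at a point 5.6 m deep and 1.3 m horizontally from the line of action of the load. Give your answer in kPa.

Δσ_z ≈ 8.56 kPa

Boussinesq vertical stress below a point load on an elastic half-space:
Δσ_z = 3P/(2πz²) · [1 + (r/z)²]^(−5/2)
r/z = 1.3/5.6 = 0.23214; [1+(r/z)²]^(−5/2) = 0.87702.
Δσ_z = 3×641/(2π×5.6²) × 0.87702 = 9.7594 × 0.87702 = 8.559 kPa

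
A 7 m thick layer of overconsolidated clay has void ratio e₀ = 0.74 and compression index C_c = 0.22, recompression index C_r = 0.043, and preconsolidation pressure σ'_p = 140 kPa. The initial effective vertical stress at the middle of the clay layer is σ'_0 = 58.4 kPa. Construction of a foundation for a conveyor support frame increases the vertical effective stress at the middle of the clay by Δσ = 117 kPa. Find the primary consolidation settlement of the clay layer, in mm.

S_c ≈ 152 mm

Final effective stress: σ'_f = 58.4 + 117 = 175.4 kPa.
σ'_f = 175.4 > σ'_p = 140 kPa, so the stress path crosses the preconsolidation pressure — recompression up to σ'_p, then virgin compression beyond:
S_c = H/(1+e₀)·[C_r·log₁₀(σ'_p/σ'_0) + C_c·log₁₀(σ'_f/σ'_p)]
    = 7/1.74 × [0.043×log₁₀(140/58.4) + 0.22×log₁₀(175.4/140)]
    = 4.023 × [0.016328 + 0.021538] = 0.1523 m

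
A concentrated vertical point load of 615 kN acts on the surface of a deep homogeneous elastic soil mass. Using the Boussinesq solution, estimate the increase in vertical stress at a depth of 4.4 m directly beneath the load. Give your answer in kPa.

Boussinesq vertical stress below a point load on an elastic half-space:
Δσ_z = 3P/(2πz²) · [1 + (r/z)²]^(−5/2)
r/z = 0/4.4 = 0; [1+(r/z)²]^(−5/2) = 1.
Δσ_z = 3×615/(2π×4.4²) × 1 = 15.167 × 1 = 15.17 kPa

Δσ_z ≈ 15.2 kPa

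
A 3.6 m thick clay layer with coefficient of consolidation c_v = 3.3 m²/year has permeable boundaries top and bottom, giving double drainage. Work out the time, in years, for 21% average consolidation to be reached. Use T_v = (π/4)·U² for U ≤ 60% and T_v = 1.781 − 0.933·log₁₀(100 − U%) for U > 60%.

Drainage path length: H_d = H/2 = 1.8 m (double drainage).
U ≤ 60%: T_v = (π/4)·U² = (π/4)×0.21² = 0.034636.
t = T_v·H_d²/c_v = 0.034636×1.8²/3.3 = 0.03401 years.

t ≈ 0.034 years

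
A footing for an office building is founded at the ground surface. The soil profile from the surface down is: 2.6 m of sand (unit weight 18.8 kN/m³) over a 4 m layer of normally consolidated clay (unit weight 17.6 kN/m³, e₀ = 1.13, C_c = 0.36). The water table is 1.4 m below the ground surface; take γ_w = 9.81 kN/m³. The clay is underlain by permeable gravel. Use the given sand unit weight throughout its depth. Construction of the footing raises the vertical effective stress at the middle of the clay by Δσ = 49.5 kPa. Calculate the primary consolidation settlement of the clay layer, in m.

Mid-depth of clay below the ground surface: z = 2.6 + 4/2 = 4.6 m.
Total vertical stress at mid-clay: σ_v = 18.8×2.6 + 17.6×2 = 84.08 kPa.
Pore pressure: u = 9.81×(4.6 − 1.4) = 31.392 kPa.
Initial effective stress: σ'_0 = σ_v − u = 84.08 − 31.392 = 52.688 kPa.
Final effective stress: σ'_f = σ'_0 + Δσ = 52.688 + 49.5 = 102.19 kPa.
Normally consolidated clay, so the full stress increment lies on the virgin compression line:
S_c = C_c·H/(1+e₀)·log₁₀(σ'_f/σ'_0) = 0.36×4/(1+1.13)×log₁₀(102.19/52.688)
    = 0.67606 × 0.2877 = 0.1945 m

S_c ≈ 0.195 m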